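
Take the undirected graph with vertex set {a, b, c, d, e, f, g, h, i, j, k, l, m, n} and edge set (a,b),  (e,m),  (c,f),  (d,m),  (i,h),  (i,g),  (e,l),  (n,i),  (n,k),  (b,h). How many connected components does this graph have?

4

Component: {j}
Component: {c, f}
Component: {d, e, l, m}
Component: {a, b, g, h, i, k, n}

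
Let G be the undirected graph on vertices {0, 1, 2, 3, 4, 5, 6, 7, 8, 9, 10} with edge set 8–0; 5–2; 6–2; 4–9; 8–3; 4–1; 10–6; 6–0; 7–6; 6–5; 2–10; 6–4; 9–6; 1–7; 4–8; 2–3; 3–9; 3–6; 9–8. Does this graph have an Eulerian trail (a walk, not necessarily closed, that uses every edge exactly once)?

Yes

Degrees: 0:2, 1:2, 2:4, 3:4, 4:4, 5:2, 6:8, 7:2, 8:4, 9:4, 10:2
Odd-degree vertices: none (0 total).
The non-isolated vertices are connected and exactly 0 have odd degree, so an Eulerian trail exists.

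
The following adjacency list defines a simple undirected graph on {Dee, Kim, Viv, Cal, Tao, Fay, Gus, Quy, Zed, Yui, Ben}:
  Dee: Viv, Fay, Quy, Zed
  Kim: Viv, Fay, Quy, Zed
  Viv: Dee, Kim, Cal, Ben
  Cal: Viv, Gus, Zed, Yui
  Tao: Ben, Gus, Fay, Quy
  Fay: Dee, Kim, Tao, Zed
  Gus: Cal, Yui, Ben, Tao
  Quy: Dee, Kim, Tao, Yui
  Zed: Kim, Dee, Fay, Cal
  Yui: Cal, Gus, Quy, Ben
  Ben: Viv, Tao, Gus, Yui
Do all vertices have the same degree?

Degrees: Dee:4, Kim:4, Viv:4, Cal:4, Tao:4, Fay:4, Gus:4, Quy:4, Zed:4, Yui:4, Ben:4
Every vertex has degree 4, so the graph is 4-regular.

Yes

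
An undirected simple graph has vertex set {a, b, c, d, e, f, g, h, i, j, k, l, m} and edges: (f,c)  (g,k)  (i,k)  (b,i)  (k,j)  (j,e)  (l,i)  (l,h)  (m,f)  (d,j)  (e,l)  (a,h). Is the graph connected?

No

Component: {c, f, m}
Component: {a, b, d, e, g, h, i, j, k, l}
No edge joins these 2 groups, so the graph is disconnected.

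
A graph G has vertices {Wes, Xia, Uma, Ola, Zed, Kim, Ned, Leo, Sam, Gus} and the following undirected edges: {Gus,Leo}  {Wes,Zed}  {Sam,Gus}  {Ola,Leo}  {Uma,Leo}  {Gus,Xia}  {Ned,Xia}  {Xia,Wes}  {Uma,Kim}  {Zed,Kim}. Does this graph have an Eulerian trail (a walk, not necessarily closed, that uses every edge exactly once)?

Degrees: Wes:2, Xia:3, Uma:2, Ola:1, Zed:2, Kim:2, Ned:1, Leo:3, Sam:1, Gus:3
Odd-degree vertices: Xia, Ola, Ned, Leo, Sam, Gus (6 total).
With 6 odd-degree vertices (more than two), no single trail can use every edge.

No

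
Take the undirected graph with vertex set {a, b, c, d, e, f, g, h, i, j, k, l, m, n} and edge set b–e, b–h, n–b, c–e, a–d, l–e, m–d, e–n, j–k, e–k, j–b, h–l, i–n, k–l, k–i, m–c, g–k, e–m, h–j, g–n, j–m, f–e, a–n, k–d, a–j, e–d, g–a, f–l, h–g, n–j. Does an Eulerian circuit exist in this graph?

Degrees: a:4, b:4, c:2, d:4, e:8, f:2, g:4, h:4, i:2, j:6, k:6, l:4, m:4, n:6
All degrees are even and the non-isolated vertices are connected — an Eulerian circuit exists.

Yes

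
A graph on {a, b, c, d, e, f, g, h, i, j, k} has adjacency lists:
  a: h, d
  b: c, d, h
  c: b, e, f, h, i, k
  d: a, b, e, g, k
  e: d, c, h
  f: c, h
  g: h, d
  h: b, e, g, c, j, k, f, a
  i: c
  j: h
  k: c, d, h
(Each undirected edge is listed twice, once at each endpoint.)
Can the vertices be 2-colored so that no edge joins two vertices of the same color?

h-c-k-h is an odd cycle (length 3), and a bipartite graph can contain only even cycles.

No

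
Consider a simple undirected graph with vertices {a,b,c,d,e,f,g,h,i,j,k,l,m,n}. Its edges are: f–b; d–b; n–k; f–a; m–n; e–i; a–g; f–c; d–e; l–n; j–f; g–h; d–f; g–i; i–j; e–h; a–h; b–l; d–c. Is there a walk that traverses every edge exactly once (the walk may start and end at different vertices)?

Degrees: a:3, b:3, c:2, d:4, e:3, f:5, g:3, h:3, i:3, j:2, k:1, l:2, m:1, n:3
Odd-degree vertices: a, b, e, f, g, h, i, k, m, n (10 total).
With 10 odd-degree vertices (more than two), no single trail can use every edge.

No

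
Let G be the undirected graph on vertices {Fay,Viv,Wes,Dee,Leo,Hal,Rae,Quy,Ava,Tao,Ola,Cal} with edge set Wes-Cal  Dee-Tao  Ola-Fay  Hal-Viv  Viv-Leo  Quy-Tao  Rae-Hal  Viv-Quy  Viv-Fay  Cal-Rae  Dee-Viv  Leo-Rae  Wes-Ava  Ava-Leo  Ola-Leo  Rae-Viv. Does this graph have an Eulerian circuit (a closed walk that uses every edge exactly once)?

Degrees: Fay:2, Viv:6, Wes:2, Dee:2, Leo:4, Hal:2, Rae:4, Quy:2, Ava:2, Tao:2, Ola:2, Cal:2
Every vertex has even degree and the edges form a single connected piece, so an Eulerian circuit exists.

Yes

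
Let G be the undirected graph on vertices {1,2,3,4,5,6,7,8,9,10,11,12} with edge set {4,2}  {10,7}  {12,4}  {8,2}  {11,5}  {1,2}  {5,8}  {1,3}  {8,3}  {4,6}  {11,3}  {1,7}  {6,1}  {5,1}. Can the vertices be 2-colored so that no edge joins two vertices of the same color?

Partition the vertices as {2, 3, 5, 6, 7, 9, 12} vs {1, 4, 8, 10, 11}. Each listed edge has one endpoint in each part, so the graph is bipartite.

Yes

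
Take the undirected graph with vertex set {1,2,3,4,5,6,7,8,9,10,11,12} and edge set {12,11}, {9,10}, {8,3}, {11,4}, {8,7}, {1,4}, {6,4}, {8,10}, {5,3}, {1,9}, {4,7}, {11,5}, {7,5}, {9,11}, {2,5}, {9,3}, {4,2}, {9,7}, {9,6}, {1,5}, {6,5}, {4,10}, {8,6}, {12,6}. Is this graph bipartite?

Yes

Partition the vertices as {4, 5, 8, 9, 12} vs {1, 2, 3, 6, 7, 10, 11}. Each listed edge has one endpoint in each part, so the graph is bipartite.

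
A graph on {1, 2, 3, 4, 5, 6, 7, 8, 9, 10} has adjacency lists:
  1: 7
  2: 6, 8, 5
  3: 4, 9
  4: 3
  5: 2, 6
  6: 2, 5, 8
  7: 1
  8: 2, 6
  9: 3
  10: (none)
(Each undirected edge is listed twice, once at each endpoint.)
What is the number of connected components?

4

Component: {10}
Component: {1, 7}
Component: {3, 4, 9}
Component: {2, 5, 6, 8}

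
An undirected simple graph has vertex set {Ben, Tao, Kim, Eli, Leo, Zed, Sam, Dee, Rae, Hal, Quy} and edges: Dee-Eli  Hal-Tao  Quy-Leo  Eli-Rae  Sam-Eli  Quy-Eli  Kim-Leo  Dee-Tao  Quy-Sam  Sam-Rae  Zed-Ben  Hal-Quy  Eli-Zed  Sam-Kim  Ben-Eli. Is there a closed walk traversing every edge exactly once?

Degrees: Ben:2, Tao:2, Kim:2, Eli:6, Leo:2, Zed:2, Sam:4, Dee:2, Rae:2, Hal:2, Quy:4
Every vertex has even degree and the edges form a single connected piece, so an Eulerian circuit exists.

Yes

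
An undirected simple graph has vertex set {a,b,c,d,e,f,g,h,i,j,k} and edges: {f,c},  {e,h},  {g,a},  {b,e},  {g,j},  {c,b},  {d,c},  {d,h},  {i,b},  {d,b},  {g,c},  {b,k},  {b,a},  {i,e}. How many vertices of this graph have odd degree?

6

Degrees: a:2, b:6, c:4, d:3, e:3, f:1, g:3, h:2, i:2, j:1, k:1
Odd-degree vertices: d, e, f, g, j, k.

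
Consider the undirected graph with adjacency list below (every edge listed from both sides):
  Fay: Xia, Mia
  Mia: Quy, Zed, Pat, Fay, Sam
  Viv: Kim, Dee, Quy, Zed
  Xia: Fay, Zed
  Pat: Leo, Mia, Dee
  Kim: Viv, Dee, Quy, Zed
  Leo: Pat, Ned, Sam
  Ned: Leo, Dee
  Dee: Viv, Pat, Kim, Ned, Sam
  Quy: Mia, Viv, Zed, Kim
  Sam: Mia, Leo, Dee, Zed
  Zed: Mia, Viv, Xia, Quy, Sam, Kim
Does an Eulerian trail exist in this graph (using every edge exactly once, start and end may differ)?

No

Degrees: Fay:2, Mia:5, Viv:4, Xia:2, Pat:3, Kim:4, Leo:3, Ned:2, Dee:5, Quy:4, Sam:4, Zed:6
Odd-degree vertices: Mia, Pat, Leo, Dee (4 total).
With 4 odd-degree vertices (more than two), no single trail can use every edge.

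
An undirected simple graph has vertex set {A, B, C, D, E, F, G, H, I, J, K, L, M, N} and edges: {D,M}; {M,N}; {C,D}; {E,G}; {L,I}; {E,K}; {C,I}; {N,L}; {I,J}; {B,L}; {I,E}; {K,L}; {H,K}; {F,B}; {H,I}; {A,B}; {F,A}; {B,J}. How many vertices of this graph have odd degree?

4

Degrees: A:2, B:4, C:2, D:2, E:3, F:2, G:1, H:2, I:5, J:2, K:3, L:4, M:2, N:2
Odd-degree vertices: E, G, I, K.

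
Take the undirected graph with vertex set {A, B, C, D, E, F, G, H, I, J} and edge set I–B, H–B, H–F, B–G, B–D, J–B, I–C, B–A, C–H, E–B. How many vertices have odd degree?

8

Degrees: A:1, B:7, C:2, D:1, E:1, F:1, G:1, H:3, I:2, J:1
Odd-degree vertices: A, B, D, E, F, G, H, J.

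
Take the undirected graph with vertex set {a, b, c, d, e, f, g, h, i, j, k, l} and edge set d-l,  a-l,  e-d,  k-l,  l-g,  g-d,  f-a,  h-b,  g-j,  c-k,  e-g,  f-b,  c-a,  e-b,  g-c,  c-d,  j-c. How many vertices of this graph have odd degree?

6

Degrees: a:3, b:3, c:5, d:4, e:3, f:2, g:5, h:1, i:0, j:2, k:2, l:4
Odd-degree vertices: a, b, c, e, g, h.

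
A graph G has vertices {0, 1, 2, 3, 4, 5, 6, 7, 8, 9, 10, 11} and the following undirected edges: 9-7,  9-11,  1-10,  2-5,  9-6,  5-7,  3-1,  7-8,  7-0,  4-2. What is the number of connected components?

Component: {1, 3, 10}
Component: {0, 2, 4, 5, 6, 7, 8, 9, 11}

2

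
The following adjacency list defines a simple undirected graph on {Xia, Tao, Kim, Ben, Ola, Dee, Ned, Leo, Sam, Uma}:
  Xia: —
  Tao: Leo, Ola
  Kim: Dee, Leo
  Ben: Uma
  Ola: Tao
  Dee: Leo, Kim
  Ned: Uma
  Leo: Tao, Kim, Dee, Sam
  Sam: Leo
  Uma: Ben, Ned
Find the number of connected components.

Component: {Xia}
Component: {Ben, Ned, Uma}
Component: {Tao, Kim, Ola, Dee, Leo, Sam}

3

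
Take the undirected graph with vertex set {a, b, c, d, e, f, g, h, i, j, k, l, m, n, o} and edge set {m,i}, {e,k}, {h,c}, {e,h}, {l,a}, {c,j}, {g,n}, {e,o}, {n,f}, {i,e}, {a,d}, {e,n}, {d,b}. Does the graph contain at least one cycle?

No

The graph has 15 vertices, 13 edges, and 2 connected components.
Since 13 = 15 - 2, the graph is a forest and contains no cycle.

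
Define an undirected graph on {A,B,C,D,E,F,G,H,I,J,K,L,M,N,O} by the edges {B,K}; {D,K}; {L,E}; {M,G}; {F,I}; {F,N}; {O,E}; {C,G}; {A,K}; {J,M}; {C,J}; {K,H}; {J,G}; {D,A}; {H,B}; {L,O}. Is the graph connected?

Component: {E, L, O}
Component: {F, I, N}
Component: {C, G, J, M}
Component: {A, B, D, H, K}
There are 4 separate components, so the graph is not connected.

No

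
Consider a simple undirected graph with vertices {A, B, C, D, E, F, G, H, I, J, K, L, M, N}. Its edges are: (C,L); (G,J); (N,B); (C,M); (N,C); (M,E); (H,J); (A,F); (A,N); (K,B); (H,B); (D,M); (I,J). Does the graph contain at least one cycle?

No

The graph has 14 vertices, 13 edges, and 1 connected component.
A forest on 14 vertices with 1 component has exactly 13 edges, which matches — so no cycle.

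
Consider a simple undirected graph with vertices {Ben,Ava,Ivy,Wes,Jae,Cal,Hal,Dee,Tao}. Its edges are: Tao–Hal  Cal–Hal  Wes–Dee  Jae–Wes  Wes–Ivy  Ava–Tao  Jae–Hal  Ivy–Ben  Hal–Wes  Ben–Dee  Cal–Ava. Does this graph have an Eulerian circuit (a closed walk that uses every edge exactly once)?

Yes

Degrees: Ben:2, Ava:2, Ivy:2, Wes:4, Jae:2, Cal:2, Hal:4, Dee:2, Tao:2
All degrees are even and the non-isolated vertices are connected — an Eulerian circuit exists.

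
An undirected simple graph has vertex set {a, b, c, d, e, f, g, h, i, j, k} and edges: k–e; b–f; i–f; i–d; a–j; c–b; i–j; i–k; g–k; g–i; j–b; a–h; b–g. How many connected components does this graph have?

Component: {a, b, c, d, e, f, g, h, i, j, k}

1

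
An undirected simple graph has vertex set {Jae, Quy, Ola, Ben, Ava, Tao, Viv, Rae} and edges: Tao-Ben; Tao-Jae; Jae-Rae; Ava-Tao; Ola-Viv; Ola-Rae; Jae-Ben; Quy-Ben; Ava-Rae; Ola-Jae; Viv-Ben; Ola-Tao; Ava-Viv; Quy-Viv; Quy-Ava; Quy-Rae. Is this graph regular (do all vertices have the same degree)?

Yes

Degrees: Jae:4, Quy:4, Ola:4, Ben:4, Ava:4, Tao:4, Viv:4, Rae:4
Every vertex has degree 4, so the graph is 4-regular.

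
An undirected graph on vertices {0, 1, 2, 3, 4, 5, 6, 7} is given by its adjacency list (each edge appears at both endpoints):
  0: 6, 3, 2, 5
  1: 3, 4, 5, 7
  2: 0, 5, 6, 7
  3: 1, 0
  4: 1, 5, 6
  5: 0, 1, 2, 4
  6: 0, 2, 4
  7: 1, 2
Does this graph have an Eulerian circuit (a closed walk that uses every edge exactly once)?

Degrees: 0:4, 1:4, 2:4, 3:2, 4:3, 5:4, 6:3, 7:2
4, 6 have odd degree; an Eulerian circuit needs every degree to be even, so none exists.

No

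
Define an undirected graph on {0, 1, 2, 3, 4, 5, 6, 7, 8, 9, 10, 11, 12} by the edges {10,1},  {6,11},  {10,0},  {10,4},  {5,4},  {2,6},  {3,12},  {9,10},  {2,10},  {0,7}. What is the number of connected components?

3

Component: {8}
Component: {3, 12}
Component: {0, 1, 2, 4, 5, 6, 7, 9, 10, 11}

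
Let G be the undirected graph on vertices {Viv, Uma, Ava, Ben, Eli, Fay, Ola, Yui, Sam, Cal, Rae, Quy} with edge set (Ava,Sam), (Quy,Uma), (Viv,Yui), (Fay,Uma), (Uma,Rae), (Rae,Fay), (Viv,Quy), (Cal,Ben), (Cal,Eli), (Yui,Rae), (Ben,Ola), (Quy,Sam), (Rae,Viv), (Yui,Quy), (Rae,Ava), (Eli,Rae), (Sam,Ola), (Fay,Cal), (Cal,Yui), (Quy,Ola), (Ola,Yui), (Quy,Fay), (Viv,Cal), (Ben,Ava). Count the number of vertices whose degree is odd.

Degrees: Viv:4, Uma:3, Ava:3, Ben:3, Eli:2, Fay:4, Ola:4, Yui:5, Sam:3, Cal:5, Rae:6, Quy:6
Odd-degree vertices: Uma, Ava, Ben, Yui, Sam, Cal.

6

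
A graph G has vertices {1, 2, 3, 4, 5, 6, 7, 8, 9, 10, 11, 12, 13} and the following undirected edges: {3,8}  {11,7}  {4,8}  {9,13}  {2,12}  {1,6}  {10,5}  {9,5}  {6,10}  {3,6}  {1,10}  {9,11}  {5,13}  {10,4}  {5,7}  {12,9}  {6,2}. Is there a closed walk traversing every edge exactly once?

Degrees: 1:2, 2:2, 3:2, 4:2, 5:4, 6:4, 7:2, 8:2, 9:4, 10:4, 11:2, 12:2, 13:2
All degrees are even and the non-isolated vertices are connected — an Eulerian circuit exists.

Yes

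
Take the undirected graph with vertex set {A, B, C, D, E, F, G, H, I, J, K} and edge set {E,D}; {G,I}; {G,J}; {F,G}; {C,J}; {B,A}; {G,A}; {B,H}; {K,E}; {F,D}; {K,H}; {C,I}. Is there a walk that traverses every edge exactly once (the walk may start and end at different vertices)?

Degrees: A:2, B:2, C:2, D:2, E:2, F:2, G:4, H:2, I:2, J:2, K:2
Odd-degree vertices: none (0 total).
With 0 odd-degree vertices and all edges in one connected piece, an Eulerian trail exists.

Yes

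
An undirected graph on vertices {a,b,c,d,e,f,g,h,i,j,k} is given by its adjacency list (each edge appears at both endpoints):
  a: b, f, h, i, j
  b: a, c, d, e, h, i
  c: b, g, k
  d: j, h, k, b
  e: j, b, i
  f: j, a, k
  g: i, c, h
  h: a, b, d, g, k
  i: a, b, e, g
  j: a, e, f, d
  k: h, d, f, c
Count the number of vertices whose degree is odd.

Degrees: a:5, b:6, c:3, d:4, e:3, f:3, g:3, h:5, i:4, j:4, k:4
Odd-degree vertices: a, c, e, f, g, h.

6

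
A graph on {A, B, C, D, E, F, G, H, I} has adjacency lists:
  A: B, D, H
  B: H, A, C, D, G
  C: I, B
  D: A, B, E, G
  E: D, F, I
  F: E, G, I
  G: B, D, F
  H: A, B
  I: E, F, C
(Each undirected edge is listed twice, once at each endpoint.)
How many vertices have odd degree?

6

Degrees: A:3, B:5, C:2, D:4, E:3, F:3, G:3, H:2, I:3
Odd-degree vertices: A, B, E, F, G, I.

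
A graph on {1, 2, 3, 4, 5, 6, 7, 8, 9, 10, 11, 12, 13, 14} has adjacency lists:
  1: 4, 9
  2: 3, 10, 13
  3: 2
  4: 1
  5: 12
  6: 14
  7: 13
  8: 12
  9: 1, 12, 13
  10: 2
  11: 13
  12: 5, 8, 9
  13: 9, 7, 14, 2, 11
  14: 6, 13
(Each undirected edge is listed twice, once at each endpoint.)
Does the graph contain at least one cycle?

The graph has 14 vertices, 13 edges, and 1 connected component.
A forest on 14 vertices with 1 component has exactly 13 edges, which matches — so no cycle.

No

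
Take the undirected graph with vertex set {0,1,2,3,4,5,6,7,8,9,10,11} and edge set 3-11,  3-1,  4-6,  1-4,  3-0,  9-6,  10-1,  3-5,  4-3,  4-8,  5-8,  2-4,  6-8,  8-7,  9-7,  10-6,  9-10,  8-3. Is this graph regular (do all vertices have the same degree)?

Degrees: 0:1, 1:3, 2:1, 3:6, 4:5, 5:2, 6:4, 7:2, 8:5, 9:3, 10:3, 11:1
Degrees are not all equal (e.g. deg(0)=1 but deg(3)=6); not regular.

No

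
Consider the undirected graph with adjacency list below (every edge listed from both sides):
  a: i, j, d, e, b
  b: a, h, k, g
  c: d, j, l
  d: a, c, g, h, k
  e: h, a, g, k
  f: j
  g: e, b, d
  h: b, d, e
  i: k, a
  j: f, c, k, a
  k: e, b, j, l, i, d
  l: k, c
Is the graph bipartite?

Color {b, d, e, i, j, l} black and {a, c, f, g, h, k} white. No edge joins two same-colored vertices, so the graph is bipartite.

Yes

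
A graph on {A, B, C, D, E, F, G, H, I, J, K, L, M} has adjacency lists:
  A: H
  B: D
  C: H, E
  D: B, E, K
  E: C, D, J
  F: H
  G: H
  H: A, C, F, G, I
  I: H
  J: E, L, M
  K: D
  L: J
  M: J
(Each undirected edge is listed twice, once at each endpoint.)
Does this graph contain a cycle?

The graph has 13 vertices, 12 edges, and 1 connected component.
Since 12 = 13 - 1, the graph is a forest and contains no cycle.

No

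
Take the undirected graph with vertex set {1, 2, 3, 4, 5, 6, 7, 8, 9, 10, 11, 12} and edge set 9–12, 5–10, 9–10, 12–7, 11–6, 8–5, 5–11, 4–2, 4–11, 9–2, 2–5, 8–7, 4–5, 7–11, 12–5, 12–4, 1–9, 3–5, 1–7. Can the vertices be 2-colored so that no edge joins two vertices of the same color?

5-4-12-5 is an odd cycle (length 3), and a bipartite graph can contain only even cycles.

No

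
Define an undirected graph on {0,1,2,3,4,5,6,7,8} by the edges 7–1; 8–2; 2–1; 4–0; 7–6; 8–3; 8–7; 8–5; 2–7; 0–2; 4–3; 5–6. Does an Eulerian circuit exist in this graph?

Yes

Degrees: 0:2, 1:2, 2:4, 3:2, 4:2, 5:2, 6:2, 7:4, 8:4
Every vertex has even degree and the edges form a single connected piece, so an Eulerian circuit exists.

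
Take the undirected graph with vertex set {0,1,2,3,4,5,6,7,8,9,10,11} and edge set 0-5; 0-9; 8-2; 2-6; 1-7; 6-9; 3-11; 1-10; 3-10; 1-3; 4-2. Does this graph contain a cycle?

Yes

|V| = 12, |E| = 11, number of components = 2.
One cycle is 1-3-10-1.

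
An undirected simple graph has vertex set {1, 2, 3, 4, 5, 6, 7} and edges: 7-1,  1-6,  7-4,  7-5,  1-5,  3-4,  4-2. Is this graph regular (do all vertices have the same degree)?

Degrees: 1:3, 2:1, 3:1, 4:3, 5:2, 6:1, 7:3
Vertex 2 has degree 1 while 1 has degree 3, so the graph is not regular.

No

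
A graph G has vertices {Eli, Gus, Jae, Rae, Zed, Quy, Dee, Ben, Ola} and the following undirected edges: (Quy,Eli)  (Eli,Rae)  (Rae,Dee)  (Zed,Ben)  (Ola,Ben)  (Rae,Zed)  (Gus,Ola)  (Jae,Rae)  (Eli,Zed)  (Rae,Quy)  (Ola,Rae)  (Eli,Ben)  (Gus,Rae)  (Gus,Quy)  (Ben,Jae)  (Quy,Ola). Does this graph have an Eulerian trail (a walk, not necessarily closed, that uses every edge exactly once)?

Degrees: Eli:4, Gus:3, Jae:2, Rae:7, Zed:3, Quy:4, Dee:1, Ben:4, Ola:4
Odd-degree vertices: Gus, Rae, Zed, Dee (4 total).
An Eulerian trail requires 0 or 2 odd-degree vertices; here there are 4.

No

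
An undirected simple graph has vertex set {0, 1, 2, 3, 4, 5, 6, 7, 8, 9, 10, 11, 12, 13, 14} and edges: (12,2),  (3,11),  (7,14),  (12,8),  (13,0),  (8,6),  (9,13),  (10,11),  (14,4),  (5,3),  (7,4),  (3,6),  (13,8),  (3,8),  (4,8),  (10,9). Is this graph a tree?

No

The graph has 15 vertices and 16 edges.
It splits into 2 components, so it cannot be a tree.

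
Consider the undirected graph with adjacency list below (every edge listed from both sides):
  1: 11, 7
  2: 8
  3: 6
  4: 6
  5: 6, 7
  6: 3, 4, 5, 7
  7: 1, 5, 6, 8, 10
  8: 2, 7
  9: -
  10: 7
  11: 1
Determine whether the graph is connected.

No

Component: {9}
Component: {1, 2, 3, 4, 5, 6, 7, 8, 10, 11}
No edge joins these 2 groups, so the graph is disconnected.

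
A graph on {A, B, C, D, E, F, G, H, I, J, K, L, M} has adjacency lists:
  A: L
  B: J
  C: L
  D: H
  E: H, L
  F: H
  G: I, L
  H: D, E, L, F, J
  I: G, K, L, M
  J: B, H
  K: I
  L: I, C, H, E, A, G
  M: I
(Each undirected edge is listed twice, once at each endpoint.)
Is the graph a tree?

No

The graph has 13 vertices and 14 edges.
A tree on 13 vertices has exactly 12 edges; this graph has 14, so it contains a cycle and is not a tree.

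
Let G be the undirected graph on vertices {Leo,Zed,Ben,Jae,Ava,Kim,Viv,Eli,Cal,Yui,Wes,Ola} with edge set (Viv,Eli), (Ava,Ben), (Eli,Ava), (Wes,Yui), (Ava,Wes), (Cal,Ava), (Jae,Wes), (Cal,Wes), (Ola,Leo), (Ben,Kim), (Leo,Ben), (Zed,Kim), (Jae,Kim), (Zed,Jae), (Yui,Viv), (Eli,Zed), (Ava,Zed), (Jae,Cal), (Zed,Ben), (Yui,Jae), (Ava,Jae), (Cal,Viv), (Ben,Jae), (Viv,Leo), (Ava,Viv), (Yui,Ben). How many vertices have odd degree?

8

Degrees: Leo:3, Zed:5, Ben:6, Jae:7, Ava:7, Kim:3, Viv:5, Eli:3, Cal:4, Yui:4, Wes:4, Ola:1
Odd-degree vertices: Leo, Zed, Jae, Ava, Kim, Viv, Eli, Ola.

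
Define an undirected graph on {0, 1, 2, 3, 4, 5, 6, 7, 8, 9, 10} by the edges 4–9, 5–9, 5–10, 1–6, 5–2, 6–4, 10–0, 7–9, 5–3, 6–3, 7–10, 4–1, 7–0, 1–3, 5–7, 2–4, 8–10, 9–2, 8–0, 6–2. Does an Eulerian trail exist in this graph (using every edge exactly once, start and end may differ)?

Degrees: 0:3, 1:3, 2:4, 3:3, 4:4, 5:5, 6:4, 7:4, 8:2, 9:4, 10:4
Odd-degree vertices: 0, 1, 3, 5 (4 total).
With 4 odd-degree vertices (more than two), no single trail can use every edge.

No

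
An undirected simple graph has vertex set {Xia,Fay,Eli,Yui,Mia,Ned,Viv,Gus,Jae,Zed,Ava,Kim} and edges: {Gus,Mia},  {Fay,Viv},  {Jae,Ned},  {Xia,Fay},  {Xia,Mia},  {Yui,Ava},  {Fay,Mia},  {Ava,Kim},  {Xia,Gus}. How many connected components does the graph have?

5

Component: {Eli}
Component: {Zed}
Component: {Ned, Jae}
Component: {Yui, Ava, Kim}
Component: {Xia, Fay, Mia, Viv, Gus}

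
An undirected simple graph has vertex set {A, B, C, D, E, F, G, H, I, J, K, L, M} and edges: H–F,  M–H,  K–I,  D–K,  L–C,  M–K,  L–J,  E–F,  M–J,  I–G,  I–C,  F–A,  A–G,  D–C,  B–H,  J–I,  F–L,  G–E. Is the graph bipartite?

No

J-L-F-H-M-J is an odd cycle (length 5), and a bipartite graph can contain only even cycles.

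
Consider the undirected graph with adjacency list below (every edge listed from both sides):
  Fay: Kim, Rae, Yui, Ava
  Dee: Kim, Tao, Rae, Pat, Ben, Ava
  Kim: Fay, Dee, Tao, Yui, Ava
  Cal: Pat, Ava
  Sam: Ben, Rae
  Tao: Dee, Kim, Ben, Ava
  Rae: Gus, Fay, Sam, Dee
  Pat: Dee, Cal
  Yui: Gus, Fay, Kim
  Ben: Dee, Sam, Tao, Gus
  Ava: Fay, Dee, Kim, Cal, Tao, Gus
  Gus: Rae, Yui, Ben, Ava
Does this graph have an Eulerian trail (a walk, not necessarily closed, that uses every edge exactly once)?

Yes

Degrees: Fay:4, Dee:6, Kim:5, Cal:2, Sam:2, Tao:4, Rae:4, Pat:2, Yui:3, Ben:4, Ava:6, Gus:4
Odd-degree vertices: Kim, Yui (2 total).
The non-isolated vertices are connected and exactly 2 have odd degree, so an Eulerian trail exists (from Kim to Yui).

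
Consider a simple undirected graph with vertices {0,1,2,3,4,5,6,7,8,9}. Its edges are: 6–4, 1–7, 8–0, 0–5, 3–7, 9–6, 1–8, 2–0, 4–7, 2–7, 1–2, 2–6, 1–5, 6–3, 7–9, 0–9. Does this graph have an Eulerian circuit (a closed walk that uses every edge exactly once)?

Degrees: 0:4, 1:4, 2:4, 3:2, 4:2, 5:2, 6:4, 7:5, 8:2, 9:3
Vertices with odd degree: 7, 9. An Eulerian circuit requires all degrees even.

No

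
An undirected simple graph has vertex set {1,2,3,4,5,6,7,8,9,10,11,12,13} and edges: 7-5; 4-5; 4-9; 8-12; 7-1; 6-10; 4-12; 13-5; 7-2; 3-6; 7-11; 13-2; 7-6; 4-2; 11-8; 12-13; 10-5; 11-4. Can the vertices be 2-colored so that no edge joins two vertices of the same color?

Color {3, 4, 7, 8, 10, 13} black and {1, 2, 5, 6, 9, 11, 12} white. No edge joins two same-colored vertices, so the graph is bipartite.

Yes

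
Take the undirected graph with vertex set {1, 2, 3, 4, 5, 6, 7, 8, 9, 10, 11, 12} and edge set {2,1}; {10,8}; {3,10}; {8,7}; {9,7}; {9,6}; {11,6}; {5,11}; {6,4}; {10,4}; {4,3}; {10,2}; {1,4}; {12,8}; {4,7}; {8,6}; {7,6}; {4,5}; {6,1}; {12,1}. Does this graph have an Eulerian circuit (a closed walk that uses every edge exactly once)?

Yes

Degrees: 1:4, 2:2, 3:2, 4:6, 5:2, 6:6, 7:4, 8:4, 9:2, 10:4, 11:2, 12:2
Every vertex has even degree and the edges form a single connected piece, so an Eulerian circuit exists.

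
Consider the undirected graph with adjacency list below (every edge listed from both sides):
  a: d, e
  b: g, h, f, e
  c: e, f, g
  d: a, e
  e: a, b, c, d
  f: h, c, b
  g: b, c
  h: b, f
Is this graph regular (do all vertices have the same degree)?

No

Degrees: a:2, b:4, c:3, d:2, e:4, f:3, g:2, h:2
Vertex a has degree 2 while b has degree 4, so the graph is not regular.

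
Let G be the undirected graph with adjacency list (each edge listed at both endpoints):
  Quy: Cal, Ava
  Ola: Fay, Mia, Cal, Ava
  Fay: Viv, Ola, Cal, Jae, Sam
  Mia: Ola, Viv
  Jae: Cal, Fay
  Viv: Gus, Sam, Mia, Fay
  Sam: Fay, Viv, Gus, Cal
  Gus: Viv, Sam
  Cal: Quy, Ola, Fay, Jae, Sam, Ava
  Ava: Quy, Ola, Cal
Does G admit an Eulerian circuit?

Degrees: Quy:2, Ola:4, Fay:5, Mia:2, Jae:2, Viv:4, Sam:4, Gus:2, Cal:6, Ava:3
Vertices with odd degree: Fay, Ava. An Eulerian circuit requires all degrees even.

No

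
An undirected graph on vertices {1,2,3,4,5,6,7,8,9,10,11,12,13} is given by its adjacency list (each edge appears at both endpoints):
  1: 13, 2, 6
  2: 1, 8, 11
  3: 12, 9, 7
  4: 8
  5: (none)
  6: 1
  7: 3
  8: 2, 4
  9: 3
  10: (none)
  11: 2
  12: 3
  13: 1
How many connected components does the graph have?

4

Component: {5}
Component: {10}
Component: {3, 7, 9, 12}
Component: {1, 2, 4, 6, 8, 11, 13}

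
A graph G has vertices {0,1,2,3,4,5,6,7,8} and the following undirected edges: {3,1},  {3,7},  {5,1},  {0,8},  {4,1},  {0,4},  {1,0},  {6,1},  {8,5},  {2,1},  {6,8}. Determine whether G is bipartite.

The cycle 4-1-0-4 has length 3, which is odd, so the graph is not bipartite.

No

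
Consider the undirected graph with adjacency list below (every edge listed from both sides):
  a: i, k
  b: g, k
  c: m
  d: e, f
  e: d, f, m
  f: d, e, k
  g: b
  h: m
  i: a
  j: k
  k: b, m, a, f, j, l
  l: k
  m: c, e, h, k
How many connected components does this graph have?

Component: {a, b, c, d, e, f, g, h, i, j, k, l, m}

1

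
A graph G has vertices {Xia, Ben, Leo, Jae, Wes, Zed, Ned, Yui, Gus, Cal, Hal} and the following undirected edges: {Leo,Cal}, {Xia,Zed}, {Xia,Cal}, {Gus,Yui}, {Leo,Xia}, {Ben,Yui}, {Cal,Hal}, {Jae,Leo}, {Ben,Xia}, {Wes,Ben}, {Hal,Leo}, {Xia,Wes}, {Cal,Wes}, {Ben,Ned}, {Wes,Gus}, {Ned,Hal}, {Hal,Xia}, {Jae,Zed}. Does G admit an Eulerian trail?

Yes

Degrees: Xia:6, Ben:4, Leo:4, Jae:2, Wes:4, Zed:2, Ned:2, Yui:2, Gus:2, Cal:4, Hal:4
Odd-degree vertices: none (0 total).
With 0 odd-degree vertices and all edges in one connected piece, an Eulerian trail exists.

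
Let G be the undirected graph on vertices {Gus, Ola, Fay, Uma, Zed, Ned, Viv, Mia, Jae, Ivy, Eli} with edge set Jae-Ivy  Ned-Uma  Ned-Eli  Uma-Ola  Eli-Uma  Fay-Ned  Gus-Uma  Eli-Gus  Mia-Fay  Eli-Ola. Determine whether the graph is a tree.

|V| = 11, |E| = 10.
It is not connected, so it is not a tree.

No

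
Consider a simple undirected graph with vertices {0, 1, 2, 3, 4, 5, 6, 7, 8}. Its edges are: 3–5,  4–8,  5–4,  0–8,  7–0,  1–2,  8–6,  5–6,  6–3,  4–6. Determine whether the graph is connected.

Component: {1, 2}
Component: {0, 3, 4, 5, 6, 7, 8}
There are 2 separate components, so the graph is not connected.

No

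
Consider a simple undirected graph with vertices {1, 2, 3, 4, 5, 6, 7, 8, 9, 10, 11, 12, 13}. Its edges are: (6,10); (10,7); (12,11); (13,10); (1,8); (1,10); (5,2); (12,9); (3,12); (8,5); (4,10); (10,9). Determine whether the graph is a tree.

Yes

The graph has 13 vertices and 12 edges.
Connected and |E| = |V| - 1, which characterizes a tree.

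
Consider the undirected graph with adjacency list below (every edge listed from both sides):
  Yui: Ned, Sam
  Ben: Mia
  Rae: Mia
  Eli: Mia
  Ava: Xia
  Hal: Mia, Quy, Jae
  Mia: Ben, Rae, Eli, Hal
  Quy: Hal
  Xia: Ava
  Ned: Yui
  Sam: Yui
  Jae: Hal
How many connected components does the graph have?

Component: {Ava, Xia}
Component: {Yui, Ned, Sam}
Component: {Ben, Rae, Eli, Hal, Mia, Quy, Jae}

3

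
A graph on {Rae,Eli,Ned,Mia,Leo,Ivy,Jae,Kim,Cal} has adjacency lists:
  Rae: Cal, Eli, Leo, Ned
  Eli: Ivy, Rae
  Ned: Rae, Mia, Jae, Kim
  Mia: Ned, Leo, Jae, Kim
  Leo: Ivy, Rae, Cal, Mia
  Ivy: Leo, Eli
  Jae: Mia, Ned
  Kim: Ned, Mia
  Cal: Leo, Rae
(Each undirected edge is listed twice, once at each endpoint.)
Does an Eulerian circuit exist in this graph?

Yes

Degrees: Rae:4, Eli:2, Ned:4, Mia:4, Leo:4, Ivy:2, Jae:2, Kim:2, Cal:2
All degrees are even and the non-isolated vertices are connected — an Eulerian circuit exists.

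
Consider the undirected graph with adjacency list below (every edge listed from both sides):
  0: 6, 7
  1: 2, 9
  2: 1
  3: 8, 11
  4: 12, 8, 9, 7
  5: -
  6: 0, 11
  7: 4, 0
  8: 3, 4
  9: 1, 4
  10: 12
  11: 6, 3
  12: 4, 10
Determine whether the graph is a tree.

The graph has 13 vertices and 12 edges.
It is not connected, so it is not a tree.

No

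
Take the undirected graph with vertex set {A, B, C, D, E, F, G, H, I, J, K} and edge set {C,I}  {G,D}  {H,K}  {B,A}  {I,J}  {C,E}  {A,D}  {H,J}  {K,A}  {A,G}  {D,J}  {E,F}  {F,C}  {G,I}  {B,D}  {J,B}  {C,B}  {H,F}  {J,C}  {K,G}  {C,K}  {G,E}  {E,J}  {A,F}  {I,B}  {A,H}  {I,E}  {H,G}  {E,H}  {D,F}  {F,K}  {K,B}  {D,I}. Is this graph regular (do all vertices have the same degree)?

Degrees: A:6, B:6, C:6, D:6, E:6, F:6, G:6, H:6, I:6, J:6, K:6
Every vertex has degree 6, so the graph is 6-regular.

Yes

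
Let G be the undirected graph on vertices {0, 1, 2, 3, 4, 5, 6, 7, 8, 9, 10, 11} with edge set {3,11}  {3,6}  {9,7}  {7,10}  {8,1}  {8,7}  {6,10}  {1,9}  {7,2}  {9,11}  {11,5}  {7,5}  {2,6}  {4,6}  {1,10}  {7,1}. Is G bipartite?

No

The cycle 8-1-7-8 has length 3, which is odd, so the graph is not bipartite.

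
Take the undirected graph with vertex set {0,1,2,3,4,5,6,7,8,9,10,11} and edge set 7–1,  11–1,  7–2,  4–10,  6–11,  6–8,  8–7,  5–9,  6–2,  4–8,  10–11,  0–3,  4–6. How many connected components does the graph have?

Component: {0, 3}
Component: {5, 9}
Component: {1, 2, 4, 6, 7, 8, 10, 11}

3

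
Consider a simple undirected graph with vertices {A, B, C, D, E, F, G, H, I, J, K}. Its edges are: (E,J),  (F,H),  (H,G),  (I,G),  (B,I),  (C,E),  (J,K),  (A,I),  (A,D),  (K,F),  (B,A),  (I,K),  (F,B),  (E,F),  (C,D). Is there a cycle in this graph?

Yes

The graph has 11 vertices, 15 edges, and 1 connected component.
Since 15 > 11 - 1, a cycle must exist; for instance A-B-F-E-C-D-A.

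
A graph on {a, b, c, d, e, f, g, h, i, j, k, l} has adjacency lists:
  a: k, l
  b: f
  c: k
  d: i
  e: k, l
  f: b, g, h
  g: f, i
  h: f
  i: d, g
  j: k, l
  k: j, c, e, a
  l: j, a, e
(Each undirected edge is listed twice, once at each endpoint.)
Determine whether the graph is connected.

Component: {a, c, e, j, k, l}
Component: {b, d, f, g, h, i}
No edge joins these 2 groups, so the graph is disconnected.

No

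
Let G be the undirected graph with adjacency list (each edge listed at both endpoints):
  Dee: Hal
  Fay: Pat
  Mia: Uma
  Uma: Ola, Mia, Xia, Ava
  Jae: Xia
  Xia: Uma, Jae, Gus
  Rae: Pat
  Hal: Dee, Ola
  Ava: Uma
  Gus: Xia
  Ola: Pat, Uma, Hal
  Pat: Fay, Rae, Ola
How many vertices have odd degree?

Degrees: Dee:1, Fay:1, Mia:1, Uma:4, Jae:1, Xia:3, Rae:1, Hal:2, Ava:1, Gus:1, Ola:3, Pat:3
Odd-degree vertices: Dee, Fay, Mia, Jae, Xia, Rae, Ava, Gus, Ola, Pat.

10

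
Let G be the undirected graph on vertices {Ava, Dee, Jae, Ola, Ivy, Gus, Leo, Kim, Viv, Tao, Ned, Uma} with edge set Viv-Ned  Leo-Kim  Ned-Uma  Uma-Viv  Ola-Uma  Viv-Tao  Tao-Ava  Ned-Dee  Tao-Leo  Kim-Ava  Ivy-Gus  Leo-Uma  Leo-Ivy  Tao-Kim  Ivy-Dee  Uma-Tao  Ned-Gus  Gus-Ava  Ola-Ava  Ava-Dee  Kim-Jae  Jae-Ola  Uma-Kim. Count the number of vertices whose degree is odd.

8

Degrees: Ava:5, Dee:3, Jae:2, Ola:3, Ivy:3, Gus:3, Leo:4, Kim:5, Viv:3, Tao:5, Ned:4, Uma:6
Odd-degree vertices: Ava, Dee, Ola, Ivy, Gus, Kim, Viv, Tao.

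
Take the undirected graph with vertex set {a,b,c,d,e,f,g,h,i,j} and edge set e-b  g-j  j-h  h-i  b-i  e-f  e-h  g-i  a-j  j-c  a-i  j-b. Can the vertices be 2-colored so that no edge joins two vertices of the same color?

Partition the vertices as {d, e, i, j} vs {a, b, c, f, g, h}. Each listed edge has one endpoint in each part, so the graph is bipartite.

Yes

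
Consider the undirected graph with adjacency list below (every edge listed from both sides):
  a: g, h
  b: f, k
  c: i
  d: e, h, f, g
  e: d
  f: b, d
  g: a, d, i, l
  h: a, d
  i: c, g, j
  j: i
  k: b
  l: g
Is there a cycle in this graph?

Yes

The graph has 12 vertices, 12 edges, and 1 connected component.
Since 12 > 12 - 1, a cycle must exist; for instance a-g-d-h-a.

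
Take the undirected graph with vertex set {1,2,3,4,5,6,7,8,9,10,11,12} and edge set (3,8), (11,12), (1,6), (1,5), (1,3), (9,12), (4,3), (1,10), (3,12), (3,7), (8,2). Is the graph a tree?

Yes

|V| = 12, |E| = 11.
Connected and |E| = |V| - 1, which characterizes a tree.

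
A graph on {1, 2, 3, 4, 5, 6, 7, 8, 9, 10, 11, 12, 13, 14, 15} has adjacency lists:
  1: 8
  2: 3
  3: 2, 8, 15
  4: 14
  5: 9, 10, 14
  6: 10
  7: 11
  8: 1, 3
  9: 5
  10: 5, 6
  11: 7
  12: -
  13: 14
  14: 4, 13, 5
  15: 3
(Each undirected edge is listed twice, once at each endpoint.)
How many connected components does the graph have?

4

Component: {12}
Component: {7, 11}
Component: {1, 2, 3, 8, 15}
Component: {4, 5, 6, 9, 10, 13, 14}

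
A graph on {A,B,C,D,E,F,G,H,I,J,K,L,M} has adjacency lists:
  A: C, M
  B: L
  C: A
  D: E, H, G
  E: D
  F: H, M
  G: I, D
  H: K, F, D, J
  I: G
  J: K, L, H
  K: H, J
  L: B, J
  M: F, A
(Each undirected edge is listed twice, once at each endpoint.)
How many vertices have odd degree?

6

Degrees: A:2, B:1, C:1, D:3, E:1, F:2, G:2, H:4, I:1, J:3, K:2, L:2, M:2
Odd-degree vertices: B, C, D, E, I, J.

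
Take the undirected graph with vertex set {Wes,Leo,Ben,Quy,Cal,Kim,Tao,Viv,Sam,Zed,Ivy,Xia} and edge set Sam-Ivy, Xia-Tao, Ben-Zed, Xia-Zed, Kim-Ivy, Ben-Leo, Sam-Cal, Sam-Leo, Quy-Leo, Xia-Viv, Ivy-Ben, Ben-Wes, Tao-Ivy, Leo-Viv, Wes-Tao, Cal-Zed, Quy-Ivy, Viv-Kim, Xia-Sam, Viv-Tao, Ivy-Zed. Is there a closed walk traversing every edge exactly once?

Degrees: Wes:2, Leo:4, Ben:4, Quy:2, Cal:2, Kim:2, Tao:4, Viv:4, Sam:4, Zed:4, Ivy:6, Xia:4
Every vertex has even degree and the edges form a single connected piece, so an Eulerian circuit exists.

Yes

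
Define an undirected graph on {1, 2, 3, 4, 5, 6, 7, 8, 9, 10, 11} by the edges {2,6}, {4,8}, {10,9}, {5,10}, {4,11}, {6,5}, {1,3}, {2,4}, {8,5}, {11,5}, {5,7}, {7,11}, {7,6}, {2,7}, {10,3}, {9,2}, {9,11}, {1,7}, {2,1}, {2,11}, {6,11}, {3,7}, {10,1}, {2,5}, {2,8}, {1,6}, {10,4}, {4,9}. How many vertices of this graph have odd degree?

6

Degrees: 1:5, 2:8, 3:3, 4:5, 5:6, 6:5, 7:6, 8:3, 9:4, 10:5, 11:6
Odd-degree vertices: 1, 3, 4, 6, 8, 10.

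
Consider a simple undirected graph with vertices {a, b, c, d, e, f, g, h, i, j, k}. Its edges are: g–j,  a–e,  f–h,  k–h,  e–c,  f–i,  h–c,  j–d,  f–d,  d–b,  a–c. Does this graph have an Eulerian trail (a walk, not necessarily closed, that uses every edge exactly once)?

No

Degrees: a:2, b:1, c:3, d:3, e:2, f:3, g:1, h:3, i:1, j:2, k:1
Odd-degree vertices: b, c, d, f, g, h, i, k (8 total).
With 8 odd-degree vertices (more than two), no single trail can use every edge.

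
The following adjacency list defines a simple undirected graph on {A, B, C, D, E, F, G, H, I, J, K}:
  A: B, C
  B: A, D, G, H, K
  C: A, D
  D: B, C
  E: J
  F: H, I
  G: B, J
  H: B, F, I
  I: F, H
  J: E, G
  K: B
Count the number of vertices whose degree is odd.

Degrees: A:2, B:5, C:2, D:2, E:1, F:2, G:2, H:3, I:2, J:2, K:1
Odd-degree vertices: B, E, H, K.

4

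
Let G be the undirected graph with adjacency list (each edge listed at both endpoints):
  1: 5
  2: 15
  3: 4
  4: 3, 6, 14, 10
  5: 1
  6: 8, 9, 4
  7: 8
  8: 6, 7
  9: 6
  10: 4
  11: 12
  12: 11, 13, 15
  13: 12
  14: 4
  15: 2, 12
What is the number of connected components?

Component: {1, 5}
Component: {2, 11, 12, 13, 15}
Component: {3, 4, 6, 7, 8, 9, 10, 14}

3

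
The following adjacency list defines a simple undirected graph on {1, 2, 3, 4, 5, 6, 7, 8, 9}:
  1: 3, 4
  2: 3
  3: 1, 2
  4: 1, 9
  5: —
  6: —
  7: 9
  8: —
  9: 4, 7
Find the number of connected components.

Component: {5}
Component: {6}
Component: {8}
Component: {1, 2, 3, 4, 7, 9}

4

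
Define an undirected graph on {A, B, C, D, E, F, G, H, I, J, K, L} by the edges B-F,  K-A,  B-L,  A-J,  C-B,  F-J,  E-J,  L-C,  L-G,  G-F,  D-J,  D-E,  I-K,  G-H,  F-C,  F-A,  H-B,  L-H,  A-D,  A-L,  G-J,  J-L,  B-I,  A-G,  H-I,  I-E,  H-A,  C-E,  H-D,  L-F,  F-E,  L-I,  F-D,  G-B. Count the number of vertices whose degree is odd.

4

Degrees: A:7, B:6, C:4, D:5, E:5, F:8, G:6, H:6, I:5, J:6, K:2, L:8
Odd-degree vertices: A, D, E, I.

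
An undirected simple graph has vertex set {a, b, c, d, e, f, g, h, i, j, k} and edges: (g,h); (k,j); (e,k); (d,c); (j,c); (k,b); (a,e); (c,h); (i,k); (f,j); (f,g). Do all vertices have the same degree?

No

Degrees: a:1, b:1, c:3, d:1, e:2, f:2, g:2, h:2, i:1, j:3, k:4
Vertex a has degree 1 while k has degree 4, so the graph is not regular.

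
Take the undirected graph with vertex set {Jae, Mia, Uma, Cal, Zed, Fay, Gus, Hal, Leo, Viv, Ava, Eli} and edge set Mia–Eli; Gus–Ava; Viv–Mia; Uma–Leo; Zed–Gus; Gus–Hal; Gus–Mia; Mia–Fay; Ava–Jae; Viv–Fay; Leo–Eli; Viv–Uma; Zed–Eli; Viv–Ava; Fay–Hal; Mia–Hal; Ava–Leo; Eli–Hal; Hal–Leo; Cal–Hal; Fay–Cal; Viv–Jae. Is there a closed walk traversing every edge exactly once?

Degrees: Jae:2, Mia:5, Uma:2, Cal:2, Zed:2, Fay:4, Gus:4, Hal:6, Leo:4, Viv:5, Ava:4, Eli:4
Vertices with odd degree: Mia, Viv. An Eulerian circuit requires all degrees even.

No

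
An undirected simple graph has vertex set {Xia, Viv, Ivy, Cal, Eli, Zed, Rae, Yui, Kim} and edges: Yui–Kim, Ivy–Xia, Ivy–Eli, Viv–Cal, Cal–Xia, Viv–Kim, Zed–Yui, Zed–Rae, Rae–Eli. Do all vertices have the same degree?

Degrees: Xia:2, Viv:2, Ivy:2, Cal:2, Eli:2, Zed:2, Rae:2, Yui:2, Kim:2
Every vertex has degree 2, so the graph is 2-regular.

Yes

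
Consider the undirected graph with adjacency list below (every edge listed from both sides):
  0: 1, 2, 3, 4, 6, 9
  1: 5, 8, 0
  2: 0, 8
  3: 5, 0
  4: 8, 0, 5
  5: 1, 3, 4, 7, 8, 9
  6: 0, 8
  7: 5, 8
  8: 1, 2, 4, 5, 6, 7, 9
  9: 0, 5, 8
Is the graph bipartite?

8-5-9-8 is an odd cycle (length 3), and a bipartite graph can contain only even cycles.

No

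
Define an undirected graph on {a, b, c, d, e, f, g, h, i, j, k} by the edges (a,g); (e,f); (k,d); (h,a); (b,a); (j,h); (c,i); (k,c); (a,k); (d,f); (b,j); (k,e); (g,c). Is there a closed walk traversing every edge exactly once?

No

Degrees: a:4, b:2, c:3, d:2, e:2, f:2, g:2, h:2, i:1, j:2, k:4
Vertices with odd degree: c, i. An Eulerian circuit requires all degrees even.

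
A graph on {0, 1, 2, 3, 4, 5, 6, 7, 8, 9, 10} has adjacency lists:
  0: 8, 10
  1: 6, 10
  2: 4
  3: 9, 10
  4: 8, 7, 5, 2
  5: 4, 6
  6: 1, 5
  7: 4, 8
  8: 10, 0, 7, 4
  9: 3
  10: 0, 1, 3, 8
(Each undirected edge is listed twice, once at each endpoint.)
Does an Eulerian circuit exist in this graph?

Degrees: 0:2, 1:2, 2:1, 3:2, 4:4, 5:2, 6:2, 7:2, 8:4, 9:1, 10:4
Vertices with odd degree: 2, 9. An Eulerian circuit requires all degrees even.

No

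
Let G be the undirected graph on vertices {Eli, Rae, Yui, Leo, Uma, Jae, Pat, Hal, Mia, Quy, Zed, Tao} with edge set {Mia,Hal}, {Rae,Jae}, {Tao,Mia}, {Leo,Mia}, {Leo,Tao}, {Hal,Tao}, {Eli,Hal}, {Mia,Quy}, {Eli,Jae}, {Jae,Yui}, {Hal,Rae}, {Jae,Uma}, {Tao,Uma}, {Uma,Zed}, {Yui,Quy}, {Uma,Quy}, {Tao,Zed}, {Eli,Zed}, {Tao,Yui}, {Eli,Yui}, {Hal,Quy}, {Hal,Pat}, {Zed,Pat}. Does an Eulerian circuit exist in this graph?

Degrees: Eli:4, Rae:2, Yui:4, Leo:2, Uma:4, Jae:4, Pat:2, Hal:6, Mia:4, Quy:4, Zed:4, Tao:6
Every vertex has even degree and the edges form a single connected piece, so an Eulerian circuit exists.

Yes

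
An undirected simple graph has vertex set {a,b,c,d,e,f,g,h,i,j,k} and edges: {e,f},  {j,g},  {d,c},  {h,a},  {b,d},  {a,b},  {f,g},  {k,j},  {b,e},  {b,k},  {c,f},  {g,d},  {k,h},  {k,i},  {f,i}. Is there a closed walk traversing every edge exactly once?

Degrees: a:2, b:4, c:2, d:3, e:2, f:4, g:3, h:2, i:2, j:2, k:4
d, g have odd degree; an Eulerian circuit needs every degree to be even, so none exists.

No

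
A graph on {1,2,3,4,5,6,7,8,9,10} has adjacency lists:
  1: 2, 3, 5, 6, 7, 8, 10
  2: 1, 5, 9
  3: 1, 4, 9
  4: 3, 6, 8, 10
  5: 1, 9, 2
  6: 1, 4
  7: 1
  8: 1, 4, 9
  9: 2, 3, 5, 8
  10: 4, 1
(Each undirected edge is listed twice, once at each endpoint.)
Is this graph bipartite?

5-2-9-5 is an odd cycle (length 3), and a bipartite graph can contain only even cycles.

No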